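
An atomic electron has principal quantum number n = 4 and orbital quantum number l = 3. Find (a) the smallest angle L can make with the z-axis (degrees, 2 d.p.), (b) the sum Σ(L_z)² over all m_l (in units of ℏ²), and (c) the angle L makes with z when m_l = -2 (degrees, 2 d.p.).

θ_min ≈ 30.00°; Σ(L_z)² = 28 ℏ²; θ(m_l=-2) ≈ 125.26°

cos θ_min = 3/√12, so θ_min ≈ 30.00°.
Σ m_l² = 28, so Σ(L_z)² = 28 ℏ².
For m_l = -2: cos θ = -2/√12, θ ≈ 125.26°.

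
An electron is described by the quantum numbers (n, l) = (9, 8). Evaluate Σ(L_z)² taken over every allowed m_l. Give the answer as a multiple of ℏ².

m_l ∈ {-8, -7, -6, -5, -4, -3, -2, -1, 0, 1, 2, 3, 4, 5, 6, 7, 8}.
Σ m_l² = 2·(1 + 4 + 9 + 16 + 25 + 36 + 49 + 64) = 408.

Σ(L_z)² = 408 ℏ²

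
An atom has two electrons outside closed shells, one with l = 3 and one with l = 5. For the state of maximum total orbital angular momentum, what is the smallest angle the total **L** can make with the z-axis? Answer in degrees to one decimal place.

θ_min ≈ 19.5°

Angular momentum addition gives L = |l₁ − l₂|, …, l₁ + l₂.
L ∈ {2, 3, 4, 5, 6, 7, 8}.
The maximum is L = 8, with |L_tot| = ℏ√(8·9) = 6√2 ℏ.
The minimum angle with z is arccos(8/√72) ≈ 19.5°.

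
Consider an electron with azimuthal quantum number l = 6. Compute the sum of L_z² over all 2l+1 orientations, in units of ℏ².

m_l ∈ {-6, -5, -4, -3, -2, -1, 0, 1, 2, 3, 4, 5, 6}.
Σ m_l² = l(l+1)(2l+1)/3 = 6·7·13/3 = 182.

Σ(L_z)² = 182 ℏ²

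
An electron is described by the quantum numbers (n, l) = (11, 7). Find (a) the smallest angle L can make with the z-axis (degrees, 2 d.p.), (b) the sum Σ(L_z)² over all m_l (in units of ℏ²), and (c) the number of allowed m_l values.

θ_min ≈ 20.70°; Σ(L_z)² = 280 ℏ²; 15 values

cos θ_min = 7/√56, so θ_min ≈ 20.70°.
Σ m_l² = 280, so Σ(L_z)² = 280 ℏ².
There are 2l+1 = 15 values of m_l.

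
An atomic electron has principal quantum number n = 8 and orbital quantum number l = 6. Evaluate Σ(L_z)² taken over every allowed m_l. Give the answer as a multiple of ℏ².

Σ(L_z)² = 182 ℏ²

m_l runs from −6 to 6, i.e. {-6, -5, -4, -3, -2, -1, 0, 1, 2, 3, 4, 5, 6}.
Σ m_l² = l(l+1)(2l+1)/3 = 6·7·13/3 = 182.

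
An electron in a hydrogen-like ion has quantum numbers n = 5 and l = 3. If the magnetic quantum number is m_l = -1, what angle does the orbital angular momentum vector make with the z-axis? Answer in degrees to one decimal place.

θ ≈ 106.8°

|L|² = l(l+1)ℏ² = 12ℏ², so |L| = 2√3 ℏ.
L_z = m_l ℏ = −1ℏ.
cos θ = L_z/|L| = -1/√12, so θ ≈ 106.8°.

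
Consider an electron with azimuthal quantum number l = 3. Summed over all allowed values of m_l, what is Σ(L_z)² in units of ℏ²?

m_l ∈ {-3, -2, -1, 0, 1, 2, 3}.
Summing m² from −3 to 3: Σ m_l² = 28.

Σ(L_z)² = 28 ℏ²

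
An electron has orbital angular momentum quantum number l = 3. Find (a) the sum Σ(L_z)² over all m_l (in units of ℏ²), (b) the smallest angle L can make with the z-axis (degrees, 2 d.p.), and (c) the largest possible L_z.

Σ m_l² = 28, so Σ(L_z)² = 28 ℏ².
cos θ_min = 3/√12, so θ_min ≈ 30.00°.
L_z,max = lℏ = 3ℏ.

Σ(L_z)² = 28 ℏ²; θ_min ≈ 30.00°; L_z,max = 3ℏ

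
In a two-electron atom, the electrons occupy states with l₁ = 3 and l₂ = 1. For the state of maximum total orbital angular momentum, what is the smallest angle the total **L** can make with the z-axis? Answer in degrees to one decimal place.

L runs from |3 − 1| = 2 to 3 + 1 = 4.
So L can be 2, 3, 4.
The maximum is L = 4, with |L_tot| = ℏ√(4·5) = 2√5 ℏ.
The minimum angle with z is arccos(4/√20) ≈ 26.6°.

θ_min ≈ 26.6°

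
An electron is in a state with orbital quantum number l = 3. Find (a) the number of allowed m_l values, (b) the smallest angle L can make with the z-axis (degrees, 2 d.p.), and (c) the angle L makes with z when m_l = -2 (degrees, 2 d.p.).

There are 2l+1 = 7 values of m_l.
cos θ_min = 3/√12, so θ_min ≈ 30.00°.
For m_l = -2: cos θ = -2/√12, θ ≈ 125.26°.

7 values; θ_min ≈ 30.00°; θ(m_l=-2) ≈ 125.26°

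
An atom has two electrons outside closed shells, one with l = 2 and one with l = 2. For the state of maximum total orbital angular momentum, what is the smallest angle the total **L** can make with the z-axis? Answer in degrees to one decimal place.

θ_min ≈ 26.6°

L runs from |2 − 2| = 0 to 2 + 2 = 4.
Allowed values: L = 0, 1, 2, 3, 4.
The maximum is L = 4, with |L_tot| = ℏ√(4·5) = 2√5 ℏ.
The minimum angle with z is arccos(4/√20) ≈ 26.6°.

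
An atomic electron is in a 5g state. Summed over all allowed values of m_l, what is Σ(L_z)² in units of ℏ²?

Σ(L_z)² = 60 ℏ²

5g means n = 5, l = 4.
The allowed m_l values are -4, -3, -2, -1, 0, 1, 2, 3, 4.
Σ m_l² = l(l+1)(2l+1)/3 = 4·5·9/3 = 60.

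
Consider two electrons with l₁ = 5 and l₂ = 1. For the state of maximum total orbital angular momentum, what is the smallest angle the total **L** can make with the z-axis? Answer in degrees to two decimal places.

By the triangle rule, |l₁ − l₂| ≤ L ≤ l₁ + l₂.
Allowed values: L = 4, 5, 6.
The maximum is L = 6, with |L_tot| = ℏ√(6·7) = √42 ℏ.
The minimum angle with z is arccos(6/√42) ≈ 22.21°.

θ_min ≈ 22.21°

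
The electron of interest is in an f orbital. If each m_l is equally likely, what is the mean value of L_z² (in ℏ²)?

⟨L_z²⟩ = 4 ℏ²

For an f orbital, l = 3.
m_l ∈ {-3, -2, -1, 0, 1, 2, 3}.
Average of L_z² over 7 states: 28/7 ℏ² = 4 ℏ².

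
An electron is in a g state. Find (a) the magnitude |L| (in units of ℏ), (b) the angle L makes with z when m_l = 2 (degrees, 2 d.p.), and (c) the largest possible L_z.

|L| = 2√5 ℏ ≈ 4.472ℏ; θ(m_l=2) ≈ 63.43°; L_z,max = 4ℏ

The letter g corresponds to l = 4.
|L| = ℏ√(4·5) = 2√5 ℏ ≈ 4.472ℏ.
For m_l = 2: cos θ = 2/√20, θ ≈ 63.43°.
L_z,max = lℏ = 4ℏ.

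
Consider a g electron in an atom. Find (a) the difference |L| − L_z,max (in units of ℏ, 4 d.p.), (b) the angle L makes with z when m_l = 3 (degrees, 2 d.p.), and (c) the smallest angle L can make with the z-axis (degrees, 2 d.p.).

For a g orbital, l = 4.
|L| − L_z,max = (2√5 − 4)ℏ ≈ 0.4721ℏ.
For m_l = 3: cos θ = 3/√20, θ ≈ 47.87°.
cos θ_min = 4/√20, so θ_min ≈ 26.57°.

|L|−L_z,max ≈ 0.4721ℏ; θ(m_l=3) ≈ 47.87°; θ_min ≈ 26.57°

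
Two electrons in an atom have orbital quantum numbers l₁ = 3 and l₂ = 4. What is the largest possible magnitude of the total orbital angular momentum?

By the triangle rule, |l₁ − l₂| ≤ L ≤ l₁ + l₂.
So L can be 1, 2, 3, 4, 5, 6, 7.
The largest magnitude corresponds to L = 7: |L_tot| = ℏ√(7·8) = 2√14 ℏ.

|L_tot|_max = 2√14 ℏ ≈ 7.483ℏ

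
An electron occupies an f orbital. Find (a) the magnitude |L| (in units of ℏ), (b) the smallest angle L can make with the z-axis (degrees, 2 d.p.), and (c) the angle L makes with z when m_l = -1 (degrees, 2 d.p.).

The letter f corresponds to l = 3.
|L| = ℏ√(3·4) = 2√3 ℏ ≈ 3.464ℏ.
cos θ_min = 3/√12, so θ_min ≈ 30.00°.
For m_l = -1: cos θ = -1/√12, θ ≈ 106.78°.

|L| = 2√3 ℏ ≈ 3.464ℏ; θ_min ≈ 30.00°; θ(m_l=-1) ≈ 106.78°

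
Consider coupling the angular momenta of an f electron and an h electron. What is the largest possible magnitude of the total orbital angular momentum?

|L_tot|_max = 6√2 ℏ ≈ 8.485ℏ

The total orbital quantum number L ranges from |l₁ − l₂| to l₁ + l₂ in integer steps.
L ∈ {2, 3, 4, 5, 6, 7, 8}.
The largest magnitude corresponds to L = 8: |L_tot| = ℏ√(8·9) = 6√2 ℏ.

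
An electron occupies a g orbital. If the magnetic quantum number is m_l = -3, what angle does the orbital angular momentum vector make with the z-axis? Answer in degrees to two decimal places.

θ ≈ 132.13°

For a g orbital, l = 4.
|L| = ℏ√(l(l+1)) = 2√5 ℏ.
L_z = m_l ℏ = −3ℏ.
cos θ = L_z/|L| = -3/√20, so θ ≈ 132.13°.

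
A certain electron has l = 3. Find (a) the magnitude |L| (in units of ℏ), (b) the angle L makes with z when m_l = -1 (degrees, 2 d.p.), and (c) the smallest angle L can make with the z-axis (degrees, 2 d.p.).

|L| = ℏ√(3·4) = 2√3 ℏ ≈ 3.464ℏ.
For m_l = -1: cos θ = -1/√12, θ ≈ 106.78°.
cos θ_min = 3/√12, so θ_min ≈ 30.00°.

|L| = 2√3 ℏ ≈ 3.464ℏ; θ(m_l=-1) ≈ 106.78°; θ_min ≈ 30.00°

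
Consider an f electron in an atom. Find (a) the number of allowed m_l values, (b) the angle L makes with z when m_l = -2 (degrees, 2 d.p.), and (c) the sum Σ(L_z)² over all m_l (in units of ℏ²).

An f state has l = 3.
There are 2l+1 = 7 values of m_l.
For m_l = -2: cos θ = -2/√12, θ ≈ 125.26°.
Σ m_l² = 28, so Σ(L_z)² = 28 ℏ².

7 values; θ(m_l=-2) ≈ 125.26°; Σ(L_z)² = 28 ℏ²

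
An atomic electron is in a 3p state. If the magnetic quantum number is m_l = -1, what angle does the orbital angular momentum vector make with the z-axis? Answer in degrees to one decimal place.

θ ≈ 135.0°

3p means n = 3, l = 1.
|L| = ℏ√(l(l+1)) = √2 ℏ.
L_z = m_l ℏ = −1ℏ.
cos θ = L_z/|L| = -1/√2, so θ ≈ 135.0°.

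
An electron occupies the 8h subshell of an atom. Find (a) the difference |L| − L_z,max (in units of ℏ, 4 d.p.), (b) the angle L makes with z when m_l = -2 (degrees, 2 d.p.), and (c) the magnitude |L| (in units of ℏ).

The 8h subshell has l = 5.
|L| − L_z,max = (√30 − 5)ℏ ≈ 0.4772ℏ.
For m_l = -2: cos θ = -2/√30, θ ≈ 111.42°.
|L| = ℏ√(5·6) = √30 ℏ ≈ 5.477ℏ.

|L|−L_z,max ≈ 0.4772ℏ; θ(m_l=-2) ≈ 111.42°; |L| = √30 ℏ ≈ 5.477ℏ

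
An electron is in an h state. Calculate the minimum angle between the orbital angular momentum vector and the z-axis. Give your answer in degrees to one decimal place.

θ_min ≈ 24.1°

For an h orbital, l = 5.
|L| = √(l(l+1)) ℏ = √30 ℏ.
The smallest angle corresponds to the largest L_z, i.e. m_l = l = 5, giving L_z = 5ℏ.
cos θ_min = 5/√30, so θ_min ≈ 24.1°.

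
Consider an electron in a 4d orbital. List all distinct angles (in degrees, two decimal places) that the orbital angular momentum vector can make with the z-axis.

The 4d subshell has l = 2.
|L|² = l(l+1)ℏ² = 6ℏ², so |L| = √6 ℏ.
cos θ = m_l/√6 for each m_l ∈ {-2, -1, 0, 1, 2}.

θ ∈ {35.26°, 65.91°, 90.00°, 114.09°, 144.74°}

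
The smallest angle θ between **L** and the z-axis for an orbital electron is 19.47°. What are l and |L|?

l = 8, |L| = 6√2 ℏ ≈ 8.485ℏ

At minimum angle, m_l = l, so cos θ = l/√(l(l+1)); cos²θ = l/(l+1) = 0.8889.
Thus l = 0.8889/(1 − 0.8889) ≈ 8.
Then |L| = ℏ√(8·9) = 6√2 ℏ.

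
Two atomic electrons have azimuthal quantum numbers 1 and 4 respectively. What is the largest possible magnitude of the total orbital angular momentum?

L runs from |1 − 4| = 3 to 1 + 4 = 5.
L ∈ {3, 4, 5}.
The largest magnitude corresponds to L = 5: |L_tot| = ℏ√(5·6) = √30 ℏ.

|L_tot|_max = √30 ℏ ≈ 5.477ℏ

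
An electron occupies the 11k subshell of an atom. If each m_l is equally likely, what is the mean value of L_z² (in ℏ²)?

For 11k, l = 7.
m_l runs from −7 to 7, i.e. {-7, -6, -5, -4, -3, -2, -1, 0, 1, 2, 3, 4, 5, 6, 7}.
Average of L_z² over 15 states: 280/15 ℏ² = 18.67 ℏ².

⟨L_z²⟩ = 18.67 ℏ²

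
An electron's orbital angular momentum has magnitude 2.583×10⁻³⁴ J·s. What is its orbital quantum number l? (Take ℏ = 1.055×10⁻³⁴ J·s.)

In units of ℏ, |L| ≈ 2.448.
Set l(l+1) = 5.99; the integer solution is l = 2.

l = 2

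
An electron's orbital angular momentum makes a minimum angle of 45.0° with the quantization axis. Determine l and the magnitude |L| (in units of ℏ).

l = 1, |L| = √2 ℏ ≈ 1.414ℏ

cos θ_min = l/√(l(l+1)) = √(l/(l+1)), so l/(l+1) = cos²(45.0°) = 0.5000.
Solving: l = 1.
Then |L| = ℏ√(1·2) = √2 ℏ.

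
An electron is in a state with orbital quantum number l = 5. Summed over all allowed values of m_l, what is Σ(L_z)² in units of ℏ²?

Σ(L_z)² = 110 ℏ²

m_l ∈ {-5, -4, -3, -2, -1, 0, 1, 2, 3, 4, 5}.
Σ m_l² = 2·(1 + 4 + 9 + 16 + 25) = 110.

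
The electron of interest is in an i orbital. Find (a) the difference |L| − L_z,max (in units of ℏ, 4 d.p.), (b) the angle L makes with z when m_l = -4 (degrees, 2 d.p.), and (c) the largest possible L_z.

The letter i corresponds to l = 6.
|L| − L_z,max = (√42 − 6)ℏ ≈ 0.4807ℏ.
For m_l = -4: cos θ = -4/√42, θ ≈ 128.11°.
L_z,max = lℏ = 6ℏ.

|L|−L_z,max ≈ 0.4807ℏ; θ(m_l=-4) ≈ 128.11°; L_z,max = 6ℏ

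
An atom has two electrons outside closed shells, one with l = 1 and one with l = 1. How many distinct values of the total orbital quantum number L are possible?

3

The total orbital quantum number L ranges from |l₁ − l₂| to l₁ + l₂ in integer steps.
L ∈ {0, 1, 2}.
That is 3 values.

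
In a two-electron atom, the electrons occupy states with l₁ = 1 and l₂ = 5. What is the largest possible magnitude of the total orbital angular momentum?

By the triangle rule, |l₁ − l₂| ≤ L ≤ l₁ + l₂.
Allowed values: L = 4, 5, 6.
The largest magnitude corresponds to L = 6: |L_tot| = ℏ√(6·7) = √42 ℏ.

|L_tot|_max = √42 ℏ ≈ 6.481ℏ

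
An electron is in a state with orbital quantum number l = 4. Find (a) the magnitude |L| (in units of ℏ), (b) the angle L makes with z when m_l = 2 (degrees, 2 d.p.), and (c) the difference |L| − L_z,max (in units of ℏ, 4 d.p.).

|L| = 2√5 ℏ ≈ 4.472ℏ; θ(m_l=2) ≈ 63.43°; |L|−L_z,max ≈ 0.4721ℏ

|L| = ℏ√(4·5) = 2√5 ℏ ≈ 4.472ℏ.
For m_l = 2: cos θ = 2/√20, θ ≈ 63.43°.
|L| − L_z,max = (2√5 − 4)ℏ ≈ 0.4721ℏ.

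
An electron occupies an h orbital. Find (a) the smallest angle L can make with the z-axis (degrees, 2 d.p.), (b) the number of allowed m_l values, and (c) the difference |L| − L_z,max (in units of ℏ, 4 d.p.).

The letter h corresponds to l = 5.
cos θ_min = 5/√30, so θ_min ≈ 24.09°.
There are 2l+1 = 11 values of m_l.
|L| − L_z,max = (√30 − 5)ℏ ≈ 0.4772ℏ.

θ_min ≈ 24.09°; 11 values; |L|−L_z,max ≈ 0.4772ℏ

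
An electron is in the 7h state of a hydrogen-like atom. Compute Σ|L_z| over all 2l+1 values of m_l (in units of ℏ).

7h means n = 7, l = 5.
m_l runs from −5 to 5, i.e. {-5, -4, -3, -2, -1, 0, 1, 2, 3, 4, 5}.
Σ|m_l| = l(l+1) = 30.

Σ|L_z| = 30 ℏ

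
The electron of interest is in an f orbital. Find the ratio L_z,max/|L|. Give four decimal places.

L_z,max/|L| = 0.8660

The letter f corresponds to l = 3.
|L| = 2√3 ℏ ≈ 3.4641ℏ, while L_z,max = lℏ = 3ℏ.
L_z,max/|L| = 3/√12 = 0.8660.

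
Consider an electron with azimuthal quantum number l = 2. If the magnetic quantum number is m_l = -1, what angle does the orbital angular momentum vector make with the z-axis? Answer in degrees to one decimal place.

|L| = √(l(l+1)) ℏ = √6 ℏ.
L_z = m_l ℏ = −1ℏ.
cos θ = L_z/|L| = -1/√6, so θ ≈ 114.1°.

θ ≈ 114.1°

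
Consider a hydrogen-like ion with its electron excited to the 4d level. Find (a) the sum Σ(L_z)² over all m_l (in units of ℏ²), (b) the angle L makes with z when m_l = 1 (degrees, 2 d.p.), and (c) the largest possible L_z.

The 4d level has l = 2.
Σ m_l² = 10, so Σ(L_z)² = 10 ℏ².
For m_l = 1: cos θ = 1/√6, θ ≈ 65.91°.
L_z,max = lℏ = 2ℏ.

Σ(L_z)² = 10 ℏ²; θ(m_l=1) ≈ 65.91°; L_z,max = 2ℏ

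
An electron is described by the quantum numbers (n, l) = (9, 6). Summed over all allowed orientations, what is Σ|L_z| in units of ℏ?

Σ|L_z| = 42 ℏ

m_l runs from −6 to 6, i.e. {-6, -5, -4, -3, -2, -1, 0, 1, 2, 3, 4, 5, 6}.
Σ|m_l| = 2·6(6+1)/2 = 42.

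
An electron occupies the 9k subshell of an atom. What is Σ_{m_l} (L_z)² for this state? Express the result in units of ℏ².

9k means n = 9, l = 7.
The allowed m_l values are -7, -6, -5, -4, -3, -2, -1, 0, 1, 2, 3, 4, 5, 6, 7.
Σ m_l² = l(l+1)(2l+1)/3 = 7·8·15/3 = 280.

Σ(L_z)² = 280 ℏ²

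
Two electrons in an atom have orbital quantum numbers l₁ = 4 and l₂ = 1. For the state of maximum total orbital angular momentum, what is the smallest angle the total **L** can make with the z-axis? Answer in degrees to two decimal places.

Angular momentum addition gives L = |l₁ − l₂|, …, l₁ + l₂.
L ∈ {3, 4, 5}.
The maximum is L = 5, with |L_tot| = ℏ√(5·6) = √30 ℏ.
The minimum angle with z is arccos(5/√30) ≈ 24.09°.

θ_min ≈ 24.09°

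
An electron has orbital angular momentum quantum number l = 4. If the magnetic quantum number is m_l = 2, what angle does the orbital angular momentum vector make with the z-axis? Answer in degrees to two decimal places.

|L| = √(l(l+1)) ℏ = 2√5 ℏ.
L_z = m_l ℏ = 2ℏ.
cos θ = L_z/|L| = 2/√20, so θ ≈ 63.43°.

θ ≈ 63.43°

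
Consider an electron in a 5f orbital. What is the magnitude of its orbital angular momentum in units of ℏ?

|L| = 2√3 ℏ ≈ 3.464ℏ

5f means n = 5, l = 3.
|L| = ℏ√(l(l+1)) = ℏ√(3·4) = 2√3 ℏ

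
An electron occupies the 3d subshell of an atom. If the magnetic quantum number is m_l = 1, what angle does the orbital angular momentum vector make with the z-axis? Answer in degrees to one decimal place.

The 3d subshell has l = 2.
|L| = ℏ√(l(l+1)) = √6 ℏ.
L_z = m_l ℏ = 1ℏ.
cos θ = L_z/|L| = 1/√6, so θ ≈ 65.9°.

θ ≈ 65.9°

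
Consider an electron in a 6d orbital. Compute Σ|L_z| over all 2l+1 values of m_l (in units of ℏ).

6d means n = 6, l = 2.
m_l ∈ {-2, -1, 0, 1, 2}.
Σ|m_l| = 2(1+2+…+2) = 6.

Σ|L_z| = 6 ℏ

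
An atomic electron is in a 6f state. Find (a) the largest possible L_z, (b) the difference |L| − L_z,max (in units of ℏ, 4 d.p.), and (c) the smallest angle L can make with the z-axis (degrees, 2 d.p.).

The 6f subshell has l = 3.
L_z,max = lℏ = 3ℏ.
|L| − L_z,max = (2√3 − 3)ℏ ≈ 0.4641ℏ.
cos θ_min = 3/√12, so θ_min ≈ 30.00°.

L_z,max = 3ℏ; |L|−L_z,max ≈ 0.4641ℏ; θ_min ≈ 30.00°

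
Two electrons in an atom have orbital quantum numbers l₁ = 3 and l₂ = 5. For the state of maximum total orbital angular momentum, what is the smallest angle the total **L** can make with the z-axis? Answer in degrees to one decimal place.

L runs from |3 − 5| = 2 to 3 + 5 = 8.
Allowed values: L = 2, 3, 4, 5, 6, 7, 8.
The maximum is L = 8, with |L_tot| = ℏ√(8·9) = 6√2 ℏ.
The minimum angle with z is arccos(8/√72) ≈ 19.5°.

θ_min ≈ 19.5°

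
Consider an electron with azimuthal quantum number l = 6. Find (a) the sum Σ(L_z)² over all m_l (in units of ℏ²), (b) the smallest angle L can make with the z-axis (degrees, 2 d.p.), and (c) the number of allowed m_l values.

Σ m_l² = 182, so Σ(L_z)² = 182 ℏ².
cos θ_min = 6/√42, so θ_min ≈ 22.21°.
There are 2l+1 = 13 values of m_l.

Σ(L_z)² = 182 ℏ²; θ_min ≈ 22.21°; 13 values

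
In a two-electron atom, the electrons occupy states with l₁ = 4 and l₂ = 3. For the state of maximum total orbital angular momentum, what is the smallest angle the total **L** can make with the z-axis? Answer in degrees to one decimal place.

θ_min ≈ 20.7°

The total orbital quantum number L ranges from |l₁ − l₂| to l₁ + l₂ in integer steps.
Allowed values: L = 1, 2, 3, 4, 5, 6, 7.
The maximum is L = 7, with |L_tot| = ℏ√(7·8) = 2√14 ℏ.
The minimum angle with z is arccos(7/√56) ≈ 20.7°.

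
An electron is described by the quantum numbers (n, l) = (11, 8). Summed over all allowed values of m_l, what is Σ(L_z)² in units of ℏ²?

m_l runs from −8 to 8, i.e. {-8, -7, -6, -5, -4, -3, -2, -1, 0, 1, 2, 3, 4, 5, 6, 7, 8}.
Σ m_l² = 2·(1 + 4 + 9 + 16 + 25 + 36 + 49 + 64) = 408.

Σ(L_z)² = 408 ℏ²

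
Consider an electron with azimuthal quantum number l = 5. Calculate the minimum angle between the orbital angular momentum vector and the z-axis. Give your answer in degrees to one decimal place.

|L|² = l(l+1)ℏ² = 30ℏ², so |L| = √30 ℏ.
The smallest angle corresponds to the largest L_z, i.e. m_l = l = 5, giving L_z = 5ℏ.
cos θ_min = 5/√30, so θ_min ≈ 24.1°.

θ_min ≈ 24.1°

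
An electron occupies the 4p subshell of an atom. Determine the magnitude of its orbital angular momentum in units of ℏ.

|L| = √2 ℏ ≈ 1.414ℏ

The 4p subshell has l = 1.
|L| = ℏ√(l(l+1)) = ℏ√(1·2) = √2 ℏ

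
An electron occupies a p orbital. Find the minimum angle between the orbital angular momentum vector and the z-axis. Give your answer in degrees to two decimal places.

The letter p corresponds to l = 1.
|L| = √(l(l+1)) ℏ = √2 ℏ.
The smallest angle corresponds to the largest L_z, i.e. m_l = l = 1, giving L_z = 1ℏ.
cos θ_min = 1/√2, so θ_min ≈ 45.00°.

θ_min ≈ 45.00°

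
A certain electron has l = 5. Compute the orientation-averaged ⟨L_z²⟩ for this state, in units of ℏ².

⟨L_z²⟩ = 10 ℏ²

m_l ∈ {-5, -4, -3, -2, -1, 0, 1, 2, 3, 4, 5}.
⟨L_z²⟩ = ℏ²·(Σ m_l²)/(2l+1) = ℏ²·110/11 = 10ℏ².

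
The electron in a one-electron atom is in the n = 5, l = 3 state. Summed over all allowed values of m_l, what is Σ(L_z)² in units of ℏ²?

Σ(L_z)² = 28 ℏ²

m_l runs from −3 to 3, i.e. {-3, -2, -1, 0, 1, 2, 3}.
Σ m_l² = 2·(1 + 4 + 9) = 28.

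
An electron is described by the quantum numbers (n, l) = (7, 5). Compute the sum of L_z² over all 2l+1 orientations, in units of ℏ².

Σ(L_z)² = 110 ℏ²

m_l ∈ {-5, -4, -3, -2, -1, 0, 1, 2, 3, 4, 5}.
Σ m_l² = l(l+1)(2l+1)/3 = 5·6·11/3 = 110.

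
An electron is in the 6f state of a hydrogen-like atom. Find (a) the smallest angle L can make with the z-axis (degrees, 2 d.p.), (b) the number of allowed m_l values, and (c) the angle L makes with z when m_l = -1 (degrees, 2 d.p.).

θ_min ≈ 30.00°; 7 values; θ(m_l=-1) ≈ 106.78°

For 6f, l = 3.
cos θ_min = 3/√12, so θ_min ≈ 30.00°.
There are 2l+1 = 7 values of m_l.
For m_l = -1: cos θ = -1/√12, θ ≈ 106.78°.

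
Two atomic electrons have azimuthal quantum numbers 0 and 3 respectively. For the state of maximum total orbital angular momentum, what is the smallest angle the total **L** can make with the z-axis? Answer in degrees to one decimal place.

Angular momentum addition gives L = |l₁ − l₂|, …, l₁ + l₂.
So L can be 3.
The maximum is L = 3, with |L_tot| = ℏ√(3·4) = 2√3 ℏ.
The minimum angle with z is arccos(3/√12) ≈ 30.0°.

θ_min ≈ 30.0°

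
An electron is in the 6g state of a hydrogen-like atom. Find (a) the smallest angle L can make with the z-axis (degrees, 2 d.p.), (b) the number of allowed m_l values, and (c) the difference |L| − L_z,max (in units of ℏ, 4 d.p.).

θ_min ≈ 26.57°; 9 values; |L|−L_z,max ≈ 0.4721ℏ

6g means n = 6, l = 4.
cos θ_min = 4/√20, so θ_min ≈ 26.57°.
There are 2l+1 = 9 values of m_l.
|L| − L_z,max = (2√5 − 4)ℏ ≈ 0.4721ℏ.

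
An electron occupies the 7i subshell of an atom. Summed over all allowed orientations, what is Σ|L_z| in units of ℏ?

For 7i, l = 6.
m_l ∈ {-6, -5, -4, -3, -2, -1, 0, 1, 2, 3, 4, 5, 6}.
Σ|m_l| = l(l+1) = 42.

Σ|L_z| = 42 ℏ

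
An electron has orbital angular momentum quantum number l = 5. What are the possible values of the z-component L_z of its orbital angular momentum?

L_z = m_l ℏ with m_l ranging from −l to +l in integer steps.
For l = 5: m_l ∈ {-5, -4, -3, -2, -1, 0, 1, 2, 3, 4, 5}.

L_z ∈ {−5ℏ, −4ℏ, −3ℏ, −2ℏ, −ℏ, 0, ℏ, 2ℏ, 3ℏ, 4ℏ, 5ℏ}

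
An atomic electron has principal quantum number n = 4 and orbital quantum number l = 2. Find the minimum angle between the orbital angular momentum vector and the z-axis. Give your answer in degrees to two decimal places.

θ_min ≈ 35.26°

|L| = √(l(l+1)) ℏ = √6 ℏ.
The smallest angle corresponds to the largest L_z, i.e. m_l = l = 2, giving L_z = 2ℏ.
cos θ_min = 2/√6, so θ_min ≈ 35.26°.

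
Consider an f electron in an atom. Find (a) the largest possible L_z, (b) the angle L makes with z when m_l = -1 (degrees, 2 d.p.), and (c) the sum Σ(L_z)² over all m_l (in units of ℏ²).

L_z,max = 3ℏ; θ(m_l=-1) ≈ 106.78°; Σ(L_z)² = 28 ℏ²

For an f orbital, l = 3.
L_z,max = lℏ = 3ℏ.
For m_l = -1: cos θ = -1/√12, θ ≈ 106.78°.
Σ m_l² = 28, so Σ(L_z)² = 28 ℏ².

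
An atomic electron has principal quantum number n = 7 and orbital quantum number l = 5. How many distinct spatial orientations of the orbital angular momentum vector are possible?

11

The number of m_l values is 2l + 1 = 2·5 + 1 = 11.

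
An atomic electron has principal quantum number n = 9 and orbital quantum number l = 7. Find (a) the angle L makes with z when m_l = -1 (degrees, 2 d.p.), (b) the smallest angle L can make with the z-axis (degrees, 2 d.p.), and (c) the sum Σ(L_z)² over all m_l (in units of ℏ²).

θ(m_l=-1) ≈ 97.68°; θ_min ≈ 20.70°; Σ(L_z)² = 280 ℏ²

For m_l = -1: cos θ = -1/√56, θ ≈ 97.68°.
cos θ_min = 7/√56, so θ_min ≈ 20.70°.
Σ m_l² = 280, so Σ(L_z)² = 280 ℏ².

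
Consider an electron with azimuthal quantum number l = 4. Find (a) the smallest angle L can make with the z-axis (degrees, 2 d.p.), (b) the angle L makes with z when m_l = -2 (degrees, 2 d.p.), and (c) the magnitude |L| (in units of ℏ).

θ_min ≈ 26.57°; θ(m_l=-2) ≈ 116.57°; |L| = 2√5 ℏ ≈ 4.472ℏ

cos θ_min = 4/√20, so θ_min ≈ 26.57°.
For m_l = -2: cos θ = -2/√20, θ ≈ 116.57°.
|L| = ℏ√(4·5) = 2√5 ℏ ≈ 4.472ℏ.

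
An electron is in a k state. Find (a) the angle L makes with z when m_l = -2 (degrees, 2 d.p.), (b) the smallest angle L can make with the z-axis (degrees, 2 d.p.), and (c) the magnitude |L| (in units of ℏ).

For a k orbital, l = 7.
For m_l = -2: cos θ = -2/√56, θ ≈ 105.50°.
cos θ_min = 7/√56, so θ_min ≈ 20.70°.
|L| = ℏ√(7·8) = 2√14 ℏ ≈ 7.483ℏ.

θ(m_l=-2) ≈ 105.50°; θ_min ≈ 20.70°; |L| = 2√14 ℏ ≈ 7.483ℏ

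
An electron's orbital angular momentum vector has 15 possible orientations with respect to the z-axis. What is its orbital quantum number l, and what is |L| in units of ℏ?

Since there are 2l+1 = 15 values of m_l, l = 7.
|L| = ℏ√(l(l+1)) = ℏ√(7·8) = 2√14 ℏ.

l = 7, |L| = 2√14 ℏ ≈ 7.483ℏ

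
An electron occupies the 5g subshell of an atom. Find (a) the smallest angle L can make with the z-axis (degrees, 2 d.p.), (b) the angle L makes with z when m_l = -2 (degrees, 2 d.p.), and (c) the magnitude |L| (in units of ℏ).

5g means n = 5, l = 4.
cos θ_min = 4/√20, so θ_min ≈ 26.57°.
For m_l = -2: cos θ = -2/√20, θ ≈ 116.57°.
|L| = ℏ√(4·5) = 2√5 ℏ ≈ 4.472ℏ.

θ_min ≈ 26.57°; θ(m_l=-2) ≈ 116.57°; |L| = 2√5 ℏ ≈ 4.472ℏ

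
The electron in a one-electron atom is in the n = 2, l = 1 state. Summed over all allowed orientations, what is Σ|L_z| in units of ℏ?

Σ|L_z| = 2 ℏ

m_l ∈ {-1, 0, 1}.
Σ|m_l| = l(l+1) = 2.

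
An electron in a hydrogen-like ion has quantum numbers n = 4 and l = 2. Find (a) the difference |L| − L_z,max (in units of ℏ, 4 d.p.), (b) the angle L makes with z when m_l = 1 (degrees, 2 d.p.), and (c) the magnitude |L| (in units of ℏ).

|L|−L_z,max ≈ 0.4495ℏ; θ(m_l=1) ≈ 65.91°; |L| = √6 ℏ ≈ 2.449ℏ

|L| − L_z,max = (√6 − 2)ℏ ≈ 0.4495ℏ.
For m_l = 1: cos θ = 1/√6, θ ≈ 65.91°.
|L| = ℏ√(2·3) = √6 ℏ ≈ 2.449ℏ.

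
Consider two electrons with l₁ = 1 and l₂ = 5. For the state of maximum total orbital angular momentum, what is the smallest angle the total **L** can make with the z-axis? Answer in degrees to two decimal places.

θ_min ≈ 22.21°

The total orbital quantum number L ranges from |l₁ − l₂| to l₁ + l₂ in integer steps.
So L can be 4, 5, 6.
The maximum is L = 6, with |L_tot| = ℏ√(6·7) = √42 ℏ.
The minimum angle with z is arccos(6/√42) ≈ 22.21°.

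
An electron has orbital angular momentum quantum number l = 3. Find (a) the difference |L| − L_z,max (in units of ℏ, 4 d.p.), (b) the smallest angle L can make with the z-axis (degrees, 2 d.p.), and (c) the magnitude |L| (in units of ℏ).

|L| − L_z,max = (2√3 − 3)ℏ ≈ 0.4641ℏ.
cos θ_min = 3/√12, so θ_min ≈ 30.00°.
|L| = ℏ√(3·4) = 2√3 ℏ ≈ 3.464ℏ.

|L|−L_z,max ≈ 0.4641ℏ; θ_min ≈ 30.00°; |L| = 2√3 ℏ ≈ 3.464ℏ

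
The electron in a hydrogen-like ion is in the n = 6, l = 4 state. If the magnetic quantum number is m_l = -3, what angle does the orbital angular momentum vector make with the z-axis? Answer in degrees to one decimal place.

|L| = ℏ√(l(l+1)) = 2√5 ℏ.
L_z = m_l ℏ = −3ℏ.
cos θ = L_z/|L| = -3/√20, so θ ≈ 132.1°.

θ ≈ 132.1°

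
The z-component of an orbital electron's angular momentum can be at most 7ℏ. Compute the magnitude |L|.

|L| = 2√14 ℏ ≈ 7.483ℏ

L_z,max = lℏ, so l = 7.
|L| = ℏ√(l(l+1)) = 2√14 ℏ.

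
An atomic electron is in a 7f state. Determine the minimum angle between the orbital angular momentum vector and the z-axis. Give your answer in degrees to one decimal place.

θ_min ≈ 30.0°

The 7f subshell has l = 3.
|L| = ℏ√(l(l+1)) = 2√3 ℏ.
The smallest angle corresponds to the largest L_z, i.e. m_l = l = 3, giving L_z = 3ℏ.
cos θ_min = 3/√12, so θ_min ≈ 30.0°.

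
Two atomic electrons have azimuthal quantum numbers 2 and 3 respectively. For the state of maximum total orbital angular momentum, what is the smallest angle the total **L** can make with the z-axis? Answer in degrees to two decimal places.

θ_min ≈ 24.09°

Angular momentum addition gives L = |l₁ − l₂|, …, l₁ + l₂.
So L can be 1, 2, 3, 4, 5.
The maximum is L = 5, with |L_tot| = ℏ√(5·6) = √30 ℏ.
The minimum angle with z is arccos(5/√30) ≈ 24.09°.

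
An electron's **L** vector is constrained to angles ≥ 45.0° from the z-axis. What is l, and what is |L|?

l = 1, |L| = √2 ℏ ≈ 1.414ℏ

At minimum angle, m_l = l, so cos θ = l/√(l(l+1)); cos²θ = l/(l+1) = 0.5000.
Solving: l = 1.
Then |L| = ℏ√(1·2) = √2 ℏ.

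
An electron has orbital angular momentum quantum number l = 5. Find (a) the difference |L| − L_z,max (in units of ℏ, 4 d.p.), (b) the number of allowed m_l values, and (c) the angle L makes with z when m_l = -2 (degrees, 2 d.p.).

|L|−L_z,max ≈ 0.4772ℏ; 11 values; θ(m_l=-2) ≈ 111.42°

|L| − L_z,max = (√30 − 5)ℏ ≈ 0.4772ℏ.
There are 2l+1 = 11 values of m_l.
For m_l = -2: cos θ = -2/√30, θ ≈ 111.42°.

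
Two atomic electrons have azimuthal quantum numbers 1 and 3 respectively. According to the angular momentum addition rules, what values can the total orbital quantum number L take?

L = 2, 3, 4

L runs from |1 − 3| = 2 to 1 + 3 = 4.
L ∈ {2, 3, 4}.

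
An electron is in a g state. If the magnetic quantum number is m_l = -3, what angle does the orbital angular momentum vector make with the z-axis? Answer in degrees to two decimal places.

θ ≈ 132.13°

For a g orbital, l = 4.
|L| = ℏ√(l(l+1)) = 2√5 ℏ.
L_z = m_l ℏ = −3ℏ.
cos θ = L_z/|L| = -3/√20, so θ ≈ 132.13°.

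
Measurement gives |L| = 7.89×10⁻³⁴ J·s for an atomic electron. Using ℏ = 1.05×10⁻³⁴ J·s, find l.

Dividing by ℏ: |L|/ℏ ≈ 7.514.
l(l+1) ≈ 7.514² ≈ 56.46, so l = 7.

l = 7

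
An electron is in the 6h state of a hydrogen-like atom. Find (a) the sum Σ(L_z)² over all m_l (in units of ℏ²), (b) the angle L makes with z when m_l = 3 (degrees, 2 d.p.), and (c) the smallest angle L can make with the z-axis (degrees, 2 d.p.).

Σ(L_z)² = 110 ℏ²; θ(m_l=3) ≈ 56.79°; θ_min ≈ 24.09°

For 6h, l = 5.
Σ m_l² = 110, so Σ(L_z)² = 110 ℏ².
For m_l = 3: cos θ = 3/√30, θ ≈ 56.79°.
cos θ_min = 5/√30, so θ_min ≈ 24.09°.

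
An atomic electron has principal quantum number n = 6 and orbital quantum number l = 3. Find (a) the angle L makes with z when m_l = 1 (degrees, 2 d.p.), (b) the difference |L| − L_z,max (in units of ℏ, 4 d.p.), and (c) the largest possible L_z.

θ(m_l=1) ≈ 73.22°; |L|−L_z,max ≈ 0.4641ℏ; L_z,max = 3ℏ

For m_l = 1: cos θ = 1/√12, θ ≈ 73.22°.
|L| − L_z,max = (2√3 − 3)ℏ ≈ 0.4641ℏ.
L_z,max = lℏ = 3ℏ.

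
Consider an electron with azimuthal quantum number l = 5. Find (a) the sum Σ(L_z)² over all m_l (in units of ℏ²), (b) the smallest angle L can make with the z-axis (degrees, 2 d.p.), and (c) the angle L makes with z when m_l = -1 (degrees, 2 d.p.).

Σ(L_z)² = 110 ℏ²; θ_min ≈ 24.09°; θ(m_l=-1) ≈ 100.52°

Σ m_l² = 110, so Σ(L_z)² = 110 ℏ².
cos θ_min = 5/√30, so θ_min ≈ 24.09°.
For m_l = -1: cos θ = -1/√30, θ ≈ 100.52°.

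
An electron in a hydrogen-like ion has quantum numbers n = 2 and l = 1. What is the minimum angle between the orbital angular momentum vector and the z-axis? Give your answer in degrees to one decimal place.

θ_min ≈ 45.0°

|L| = √(l(l+1)) ℏ = √2 ℏ.
The smallest angle corresponds to the largest L_z, i.e. m_l = l = 1, giving L_z = 1ℏ.
cos θ_min = 1/√2, so θ_min ≈ 45.0°.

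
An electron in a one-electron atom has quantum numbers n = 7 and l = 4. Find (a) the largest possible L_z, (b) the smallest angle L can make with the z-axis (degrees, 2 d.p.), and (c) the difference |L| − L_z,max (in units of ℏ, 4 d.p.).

L_z,max = lℏ = 4ℏ.
cos θ_min = 4/√20, so θ_min ≈ 26.57°.
|L| − L_z,max = (2√5 − 4)ℏ ≈ 0.4721ℏ.

L_z,max = 4ℏ; θ_min ≈ 26.57°; |L|−L_z,max ≈ 0.4721ℏ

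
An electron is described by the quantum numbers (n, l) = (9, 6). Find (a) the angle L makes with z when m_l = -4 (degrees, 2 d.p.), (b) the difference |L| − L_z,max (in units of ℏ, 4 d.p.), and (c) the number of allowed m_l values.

θ(m_l=-4) ≈ 128.11°; |L|−L_z,max ≈ 0.4807ℏ; 13 values

For m_l = -4: cos θ = -4/√42, θ ≈ 128.11°.
|L| − L_z,max = (√42 − 6)ℏ ≈ 0.4807ℏ.
There are 2l+1 = 13 values of m_l.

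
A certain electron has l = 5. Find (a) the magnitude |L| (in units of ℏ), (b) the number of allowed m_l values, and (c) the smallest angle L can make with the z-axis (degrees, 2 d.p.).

|L| = ℏ√(5·6) = √30 ℏ ≈ 5.477ℏ.
There are 2l+1 = 11 values of m_l.
cos θ_min = 5/√30, so θ_min ≈ 24.09°.

|L| = √30 ℏ ≈ 5.477ℏ; 11 values; θ_min ≈ 24.09°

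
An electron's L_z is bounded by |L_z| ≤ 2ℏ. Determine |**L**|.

The maximum L_z equals lℏ, giving l = 2.
Then |L| = ℏ√(2·3) = √6 ℏ.

|L| = √6 ℏ ≈ 2.449ℏ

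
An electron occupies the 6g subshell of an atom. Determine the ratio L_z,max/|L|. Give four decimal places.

L_z,max/|L| = 0.8944

The 6g subshell has l = 4.
|L| = 2√5 ℏ ≈ 4.4721ℏ, while L_z,max = lℏ = 4ℏ.
L_z,max/|L| = 4/√20 = 0.8944.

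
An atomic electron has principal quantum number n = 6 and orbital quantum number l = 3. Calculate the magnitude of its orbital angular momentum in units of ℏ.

|L| = 2√3 ℏ ≈ 3.464ℏ

|L| = ℏ√(l(l+1)) = ℏ√(3·4) = 2√3 ℏ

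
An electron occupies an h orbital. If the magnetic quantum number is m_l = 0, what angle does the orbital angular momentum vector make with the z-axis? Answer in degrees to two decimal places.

θ ≈ 90.00°

The letter h corresponds to l = 5.
|L|² = l(l+1)ℏ² = 30ℏ², so |L| = √30 ℏ.
L_z = m_l ℏ = 0ℏ.
cos θ = L_z/|L| = 0/√30, so θ ≈ 90.00°.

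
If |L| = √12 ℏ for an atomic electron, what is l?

|L| = ℏ√(l(l+1)), so l(l+1) = 12.
The positive root is l = 3.

l = 3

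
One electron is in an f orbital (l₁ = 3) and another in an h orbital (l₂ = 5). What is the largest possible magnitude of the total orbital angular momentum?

The total orbital quantum number L ranges from |l₁ − l₂| to l₁ + l₂ in integer steps.
Allowed values: L = 2, 3, 4, 5, 6, 7, 8.
The largest magnitude corresponds to L = 8: |L_tot| = ℏ√(8·9) = 6√2 ℏ.

|L_tot|_max = 6√2 ℏ ≈ 8.485ℏ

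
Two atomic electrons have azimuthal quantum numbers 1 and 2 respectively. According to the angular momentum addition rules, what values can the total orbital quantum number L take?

The total orbital quantum number L ranges from |l₁ − l₂| to l₁ + l₂ in integer steps.
Allowed values: L = 1, 2, 3.

L = 1, 2, 3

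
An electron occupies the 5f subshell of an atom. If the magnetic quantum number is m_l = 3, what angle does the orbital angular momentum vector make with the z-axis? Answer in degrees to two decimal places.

5f means n = 5, l = 3.
|L|² = l(l+1)ℏ² = 12ℏ², so |L| = 2√3 ℏ.
L_z = m_l ℏ = 3ℏ.
cos θ = L_z/|L| = 3/√12, so θ ≈ 30.00°.

θ ≈ 30.00°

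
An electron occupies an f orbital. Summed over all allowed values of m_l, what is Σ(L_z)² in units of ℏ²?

The letter f corresponds to l = 3.
m_l ∈ {-3, -2, -1, 0, 1, 2, 3}.
Σ m_l² = l(l+1)(2l+1)/3 = 3·4·7/3 = 28.

Σ(L_z)² = 28 ℏ²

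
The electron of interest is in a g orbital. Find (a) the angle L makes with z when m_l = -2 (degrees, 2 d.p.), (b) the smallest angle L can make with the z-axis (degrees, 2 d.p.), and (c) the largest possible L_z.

The letter g corresponds to l = 4.
For m_l = -2: cos θ = -2/√20, θ ≈ 116.57°.
cos θ_min = 4/√20, so θ_min ≈ 26.57°.
L_z,max = lℏ = 4ℏ.

θ(m_l=-2) ≈ 116.57°; θ_min ≈ 26.57°; L_z,max = 4ℏ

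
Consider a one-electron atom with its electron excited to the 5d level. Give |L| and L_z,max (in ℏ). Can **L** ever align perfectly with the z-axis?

The 5d level has l = 2.
|L| = √6 ℏ ≈ 2.4495ℏ, while L_z,max = lℏ = 2ℏ.
Since |L| > L_z,max, the vector can never point exactly along z; the closest it comes is θ_min = arccos(2/√6) ≈ 35.3°.

No: L_z,max = 2ℏ < |L| = √6 ℏ ≈ 2.449ℏ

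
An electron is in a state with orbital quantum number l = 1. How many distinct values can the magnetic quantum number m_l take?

3

The number of m_l values is 2l + 1 = 2·1 + 1 = 3.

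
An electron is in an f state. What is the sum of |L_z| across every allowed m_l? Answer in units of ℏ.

An f state has l = 3.
The allowed m_l values are -3, -2, -1, 0, 1, 2, 3.
Σ|m_l| = 2(1+2+…+3) = 12.

Σ|L_z| = 12 ℏ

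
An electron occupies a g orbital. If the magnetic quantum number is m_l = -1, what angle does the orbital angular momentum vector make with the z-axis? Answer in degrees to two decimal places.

θ ≈ 102.92°

For a g orbital, l = 4.
|L| = √(l(l+1)) ℏ = 2√5 ℏ.
L_z = m_l ℏ = −1ℏ.
cos θ = L_z/|L| = -1/√20, so θ ≈ 102.92°.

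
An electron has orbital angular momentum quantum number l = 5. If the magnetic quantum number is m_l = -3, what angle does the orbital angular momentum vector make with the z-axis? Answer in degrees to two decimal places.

θ ≈ 123.21°

|L| = ℏ√(l(l+1)) = √30 ℏ.
L_z = m_l ℏ = −3ℏ.
cos θ = L_z/|L| = -3/√30, so θ ≈ 123.21°.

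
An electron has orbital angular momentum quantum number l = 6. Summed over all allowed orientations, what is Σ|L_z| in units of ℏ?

Σ|L_z| = 42 ℏ

The allowed m_l values are -6, -5, -4, -3, -2, -1, 0, 1, 2, 3, 4, 5, 6.
Σ|m_l| = l(l+1) = 42.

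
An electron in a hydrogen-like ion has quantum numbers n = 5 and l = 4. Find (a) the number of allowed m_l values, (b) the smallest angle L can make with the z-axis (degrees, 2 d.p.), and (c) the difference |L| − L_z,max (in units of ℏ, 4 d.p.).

9 values; θ_min ≈ 26.57°; |L|−L_z,max ≈ 0.4721ℏ

There are 2l+1 = 9 values of m_l.
cos θ_min = 4/√20, so θ_min ≈ 26.57°.
|L| − L_z,max = (2√5 − 4)ℏ ≈ 0.4721ℏ.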